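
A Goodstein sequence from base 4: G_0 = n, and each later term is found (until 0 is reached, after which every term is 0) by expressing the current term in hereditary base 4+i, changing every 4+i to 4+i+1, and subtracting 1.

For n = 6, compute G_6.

3

[0] 6 ≡ 4 + 2 (base 4). Lift 5: 7. −1: 6.
[1] 6 ≡ 5 + 1 (base 5). Lift 6: 7. −1: 6.
[2] 6 ≡ 6 (base 6). Lift 7: 7. −1: 6.
[3] 6 ≡ 6 (base 7). Lift 8: 6. −1: 5.
[4] 5 ≡ 5 (base 8). Lift 9: 5. −1: 4.
[5] 4 ≡ 4 (base 9). Lift 10: 4. −1: 3.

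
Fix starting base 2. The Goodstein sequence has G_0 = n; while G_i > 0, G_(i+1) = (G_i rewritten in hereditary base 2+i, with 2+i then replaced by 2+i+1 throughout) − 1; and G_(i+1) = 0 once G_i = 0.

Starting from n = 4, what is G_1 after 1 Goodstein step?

step 0: 4 = 2^2; sub 3 for 2: 3^3; = 27; G_1 = 27−1 = 26
step 1: 26 = 2·3^2 + 2·3 + 2; sub 4 for 3: 2·4^2 + 2·4 + 2; = 42; G_2 = 42−1 = 41

26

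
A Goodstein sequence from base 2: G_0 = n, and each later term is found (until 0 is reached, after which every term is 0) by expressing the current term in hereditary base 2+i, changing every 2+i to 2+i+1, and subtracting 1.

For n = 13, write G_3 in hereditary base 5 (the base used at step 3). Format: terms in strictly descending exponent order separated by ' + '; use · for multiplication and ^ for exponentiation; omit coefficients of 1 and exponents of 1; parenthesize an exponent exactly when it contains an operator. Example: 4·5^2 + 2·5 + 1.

13 —HB2→ 2^(2 + 1) + 2^2 + 1 —bump→ 3^(3 + 1) + 3^3 + 1 = 109 —(−1)→ 108
108 —HB3→ 3^(3 + 1) + 3^3 —bump→ 4^(4 + 1) + 4^4 = 1280 —(−1)→ 1279
1279 —HB4→ 4^(4 + 1) + 3·4^3 + 3·4^2 + 3·4 + 3 —bump→ 5^(5 + 1) + 3·5^3 + 3·5^2 + 3·5 + 3 = 16093 —(−1)→ 16092

5^(5 + 1) + 3·5^3 + 3·5^2 + 3·5 + 2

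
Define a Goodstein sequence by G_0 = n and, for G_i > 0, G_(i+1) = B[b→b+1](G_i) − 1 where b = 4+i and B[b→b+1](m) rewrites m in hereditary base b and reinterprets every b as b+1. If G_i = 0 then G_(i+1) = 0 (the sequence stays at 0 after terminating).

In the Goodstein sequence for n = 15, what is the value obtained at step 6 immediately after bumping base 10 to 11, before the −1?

27

i=0: 15 = 3·4 + 3 (b=4); 4→5: 3·5 + 3 = 18; 18−1 = 17
i=1: 17 = 3·5 + 2 (b=5); 5→6: 3·6 + 2 = 20; 20−1 = 19
i=2: 19 = 3·6 + 1 (b=6); 6→7: 3·7 + 1 = 22; 22−1 = 21
i=3: 21 = 3·7 (b=7); 7→8: 3·8 = 24; 24−1 = 23
i=4: 23 = 2·8 + 7 (b=8); 8→9: 2·9 + 7 = 25; 25−1 = 24
i=5: 24 = 2·9 + 6 (b=9); 9→10: 2·10 + 6 = 26; 26−1 = 25
i=6: 25 = 2·10 + 5 (b=10); 10→11: 2·11 + 5 = 27; 27−1 = 26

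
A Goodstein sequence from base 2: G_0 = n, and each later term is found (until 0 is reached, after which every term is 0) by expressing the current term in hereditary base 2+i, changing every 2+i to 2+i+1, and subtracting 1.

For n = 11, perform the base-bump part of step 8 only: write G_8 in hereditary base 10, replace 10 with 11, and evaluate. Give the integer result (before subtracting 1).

1997331745491

(0) 11|_2 = 2^(2 + 1) + 2 + 1 ↦ 3^(3 + 1) + 3 + 1|_3 = 85 ⇒ 84
(1) 84|_3 = 3^(3 + 1) + 3 ↦ 4^(4 + 1) + 4|_4 = 1028 ⇒ 1027
(2) 1027|_4 = 4^(4 + 1) + 3 ↦ 5^(5 + 1) + 3|_5 = 15628 ⇒ 15627
(3) 15627|_5 = 5^(5 + 1) + 2 ↦ 6^(6 + 1) + 2|_6 = 279938 ⇒ 279937
(4) 279937|_6 = 6^(6 + 1) + 1 ↦ 7^(7 + 1) + 1|_7 = 5764802 ⇒ 5764801
(5) 5764801|_7 = 7^(7 + 1) ↦ 8^(8 + 1)|_8 = 134217728 ⇒ 134217727
(6) 134217727|_8 = 7·8^8 + 7·8^7 + 7·8^6 + 7·8^5 + 7·8^4 + 7·8^3 + 7·8^2 + 7·8 + 7 ↦ 7·9^9 + 7·9^7 + 7·9^6 + 7·9^5 + 7·9^4 + 7·9^3 + 7·9^2 + 7·9 + 7|_9 = 2749609303 ⇒ 2749609302
(7) 2749609302|_9 = 7·9^9 + 7·9^7 + 7·9^6 + 7·9^5 + 7·9^4 + 7·9^3 + 7·9^2 + 7·9 + 6 ↦ 7·10^10 + 7·10^7 + 7·10^6 + 7·10^5 + 7·10^4 + 7·10^3 + 7·10^2 + 7·10 + 6|_10 = 70077777776 ⇒ 70077777775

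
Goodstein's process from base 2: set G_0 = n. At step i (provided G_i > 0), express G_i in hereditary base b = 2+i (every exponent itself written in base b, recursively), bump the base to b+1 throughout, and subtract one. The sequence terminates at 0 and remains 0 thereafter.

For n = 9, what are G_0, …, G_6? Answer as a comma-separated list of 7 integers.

(0) 9|_2 = 2^(2 + 1) + 1 ↦ 3^(3 + 1) + 1|_3 = 82 ⇒ 81
(1) 81|_3 = 3^(3 + 1) ↦ 4^(4 + 1)|_4 = 1024 ⇒ 1023
(2) 1023|_4 = 3·4^4 + 3·4^3 + 3·4^2 + 3·4 + 3 ↦ 3·5^5 + 3·5^3 + 3·5^2 + 3·5 + 3|_5 = 9843 ⇒ 9842
(3) 9842|_5 = 3·5^5 + 3·5^3 + 3·5^2 + 3·5 + 2 ↦ 3·6^6 + 3·6^3 + 3·6^2 + 3·6 + 2|_6 = 140744 ⇒ 140743
(4) 140743|_6 = 3·6^6 + 3·6^3 + 3·6^2 + 3·6 + 1 ↦ 3·7^7 + 3·7^3 + 3·7^2 + 3·7 + 1|_7 = 2471827 ⇒ 2471826
(5) 2471826|_7 = 3·7^7 + 3·7^3 + 3·7^2 + 3·7 ↦ 3·8^8 + 3·8^3 + 3·8^2 + 3·8|_8 = 50333400 ⇒ 50333399

9, 81, 1023, 9842, 140743, 2471826, 50333399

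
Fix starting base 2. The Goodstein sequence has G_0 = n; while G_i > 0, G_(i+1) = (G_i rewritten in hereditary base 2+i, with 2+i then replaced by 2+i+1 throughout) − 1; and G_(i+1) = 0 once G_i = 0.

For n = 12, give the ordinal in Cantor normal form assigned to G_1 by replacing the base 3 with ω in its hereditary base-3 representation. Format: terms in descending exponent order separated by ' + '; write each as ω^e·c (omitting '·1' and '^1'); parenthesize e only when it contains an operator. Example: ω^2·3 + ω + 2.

ω^(ω + 1) + ω^2·2 + ω·2 + 2

G_0 = 12. HB_2(12) = 2^(2 + 1) + 2^2. Bump = 108. G_1 = 107.
G_1 = 107. HB_3(107) = 3^(3 + 1) + 2·3^2 + 2·3 + 2. Bump = 1066. G_2 = 1065.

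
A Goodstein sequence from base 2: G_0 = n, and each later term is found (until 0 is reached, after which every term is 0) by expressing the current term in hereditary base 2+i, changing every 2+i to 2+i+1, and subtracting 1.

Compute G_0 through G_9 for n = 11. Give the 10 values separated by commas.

11, 84, 1027, 15627, 279937, 5764801, 134217727, 2749609302, 70077777775, 1997331745490

(0) 11|_2 = 2^(2 + 1) + 2 + 1 ↦ 3^(3 + 1) + 3 + 1|_3 = 85 ⇒ 84
(1) 84|_3 = 3^(3 + 1) + 3 ↦ 4^(4 + 1) + 4|_4 = 1028 ⇒ 1027
(2) 1027|_4 = 4^(4 + 1) + 3 ↦ 5^(5 + 1) + 3|_5 = 15628 ⇒ 15627
(3) 15627|_5 = 5^(5 + 1) + 2 ↦ 6^(6 + 1) + 2|_6 = 279938 ⇒ 279937
(4) 279937|_6 = 6^(6 + 1) + 1 ↦ 7^(7 + 1) + 1|_7 = 5764802 ⇒ 5764801
(5) 5764801|_7 = 7^(7 + 1) ↦ 8^(8 + 1)|_8 = 134217728 ⇒ 134217727
(6) 134217727|_8 = 7·8^8 + 7·8^7 + 7·8^6 + 7·8^5 + 7·8^4 + 7·8^3 + 7·8^2 + 7·8 + 7 ↦ 7·9^9 + 7·9^7 + 7·9^6 + 7·9^5 + 7·9^4 + 7·9^3 + 7·9^2 + 7·9 + 7|_9 = 2749609303 ⇒ 2749609302
(7) 2749609302|_9 = 7·9^9 + 7·9^7 + 7·9^6 + 7·9^5 + 7·9^4 + 7·9^3 + 7·9^2 + 7·9 + 6 ↦ 7·10^10 + 7·10^7 + 7·10^6 + 7·10^5 + 7·10^4 + 7·10^3 + 7·10^2 + 7·10 + 6|_10 = 70077777776 ⇒ 70077777775
(8) 70077777775|_10 = 7·10^10 + 7·10^7 + 7·10^6 + 7·10^5 + 7·10^4 + 7·10^3 + 7·10^2 + 7·10 + 5 ↦ 7·11^11 + 7·11^7 + 7·11^6 + 7·11^5 + 7·11^4 + 7·11^3 + 7·11^2 + 7·11 + 5|_11 = 1997331745491 ⇒ 1997331745490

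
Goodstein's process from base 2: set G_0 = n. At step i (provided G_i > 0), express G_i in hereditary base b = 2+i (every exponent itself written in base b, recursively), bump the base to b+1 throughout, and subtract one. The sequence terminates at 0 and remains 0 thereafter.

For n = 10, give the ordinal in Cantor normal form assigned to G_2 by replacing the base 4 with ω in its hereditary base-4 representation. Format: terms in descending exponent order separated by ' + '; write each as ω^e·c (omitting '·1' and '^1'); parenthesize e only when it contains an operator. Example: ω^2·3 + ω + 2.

ω^(ω + 1) + 1

G_0 = 10. HB_2(10) = 2^(2 + 1) + 2. Bump = 84. G_1 = 83.
G_1 = 83. HB_3(83) = 3^(3 + 1) + 2. Bump = 1026. G_2 = 1025.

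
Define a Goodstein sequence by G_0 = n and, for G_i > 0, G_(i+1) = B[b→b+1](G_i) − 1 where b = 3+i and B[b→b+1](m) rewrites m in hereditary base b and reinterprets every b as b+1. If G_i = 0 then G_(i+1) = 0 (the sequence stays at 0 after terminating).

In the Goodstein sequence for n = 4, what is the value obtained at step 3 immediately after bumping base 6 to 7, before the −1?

3

base 3: 4 = 3 + 1; at 4: 4 + 1 = 5; next = 4
base 4: 4 = 4; at 5: 5 = 5; next = 4
base 5: 4 = 4; at 6: 4 = 4; next = 3
base 6: 3 = 3; at 7: 3 = 3; next = 2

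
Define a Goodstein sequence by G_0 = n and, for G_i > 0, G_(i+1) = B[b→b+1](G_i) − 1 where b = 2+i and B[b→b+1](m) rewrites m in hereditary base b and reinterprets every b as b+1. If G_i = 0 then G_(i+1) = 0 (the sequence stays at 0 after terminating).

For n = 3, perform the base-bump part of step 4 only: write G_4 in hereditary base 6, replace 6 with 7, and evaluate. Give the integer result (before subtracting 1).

1

(0) 3|_2 = 2 + 1 ↦ 3 + 1|_3 = 4 ⇒ 3
(1) 3|_3 = 3 ↦ 4|_4 = 4 ⇒ 3
(2) 3|_4 = 3 ↦ 3|_5 = 3 ⇒ 2
(3) 2|_5 = 2 ↦ 2|_6 = 2 ⇒ 1
(4) 1|_6 = 1 ↦ 1|_7 = 1 ⇒ 0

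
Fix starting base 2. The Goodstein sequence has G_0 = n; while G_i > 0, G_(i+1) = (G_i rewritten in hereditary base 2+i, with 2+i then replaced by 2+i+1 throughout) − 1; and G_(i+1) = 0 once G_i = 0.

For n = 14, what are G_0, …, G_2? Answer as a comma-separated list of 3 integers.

14, 110, 1281

14 —HB2→ 2^(2 + 1) + 2^2 + 2 —bump→ 3^(3 + 1) + 3^3 + 3 = 111 —(−1)→ 110
110 —HB3→ 3^(3 + 1) + 3^3 + 2 —bump→ 4^(4 + 1) + 4^4 + 2 = 1282 —(−1)→ 1281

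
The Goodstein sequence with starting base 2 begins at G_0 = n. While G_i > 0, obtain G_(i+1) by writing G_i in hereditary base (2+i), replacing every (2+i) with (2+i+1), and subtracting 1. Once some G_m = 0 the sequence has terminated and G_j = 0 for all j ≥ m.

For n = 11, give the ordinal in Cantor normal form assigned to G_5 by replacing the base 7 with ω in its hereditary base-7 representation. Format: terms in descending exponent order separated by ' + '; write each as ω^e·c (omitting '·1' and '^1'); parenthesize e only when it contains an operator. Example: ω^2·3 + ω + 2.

11 —HB2→ 2^(2 + 1) + 2 + 1 —bump→ 3^(3 + 1) + 3 + 1 = 85 —(−1)→ 84
84 —HB3→ 3^(3 + 1) + 3 —bump→ 4^(4 + 1) + 4 = 1028 —(−1)→ 1027
1027 —HB4→ 4^(4 + 1) + 3 —bump→ 5^(5 + 1) + 3 = 15628 —(−1)→ 15627
15627 —HB5→ 5^(5 + 1) + 2 —bump→ 6^(6 + 1) + 2 = 279938 —(−1)→ 279937
279937 —HB6→ 6^(6 + 1) + 1 —bump→ 7^(7 + 1) + 1 = 5764802 —(−1)→ 5764801
5764801 —HB7→ 7^(7 + 1) —bump→ 8^(8 + 1) = 134217728 —(−1)→ 134217727

ω^(ω + 1)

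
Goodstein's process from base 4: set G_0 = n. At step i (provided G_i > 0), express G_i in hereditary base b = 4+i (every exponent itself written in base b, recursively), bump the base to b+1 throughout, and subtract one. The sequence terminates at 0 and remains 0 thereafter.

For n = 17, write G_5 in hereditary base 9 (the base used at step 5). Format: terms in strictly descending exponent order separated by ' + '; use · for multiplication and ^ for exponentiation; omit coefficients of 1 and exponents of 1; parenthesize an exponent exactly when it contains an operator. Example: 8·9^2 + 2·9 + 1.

G_0 = 17. HB_4(17) = 4^2 + 1. Bump = 26. G_1 = 25.
G_1 = 25. HB_5(25) = 5^2. Bump = 36. G_2 = 35.
G_2 = 35. HB_6(35) = 5·6 + 5. Bump = 40. G_3 = 39.
G_3 = 39. HB_7(39) = 5·7 + 4. Bump = 44. G_4 = 43.
G_4 = 43. HB_8(43) = 5·8 + 3. Bump = 48. G_5 = 47.
G_5 = 47. HB_9(47) = 5·9 + 2. Bump = 52. G_6 = 51.

5·9 + 2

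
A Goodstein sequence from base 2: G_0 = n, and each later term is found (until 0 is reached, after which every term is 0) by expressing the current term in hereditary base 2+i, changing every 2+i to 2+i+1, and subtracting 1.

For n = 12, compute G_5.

5764910

base 2: 12 = 2^(2 + 1) + 2^2; at 3: 3^(3 + 1) + 3^3 = 108; next = 107
base 3: 107 = 3^(3 + 1) + 2·3^2 + 2·3 + 2; at 4: 4^(4 + 1) + 2·4^2 + 2·4 + 2 = 1066; next = 1065
base 4: 1065 = 4^(4 + 1) + 2·4^2 + 2·4 + 1; at 5: 5^(5 + 1) + 2·5^2 + 2·5 + 1 = 15686; next = 15685
base 5: 15685 = 5^(5 + 1) + 2·5^2 + 2·5; at 6: 6^(6 + 1) + 2·6^2 + 2·6 = 280020; next = 280019
base 6: 280019 = 6^(6 + 1) + 2·6^2 + 6 + 5; at 7: 7^(7 + 1) + 2·7^2 + 7 + 5 = 5764911; next = 5764910
base 7: 5764910 = 7^(7 + 1) + 2·7^2 + 7 + 4; at 8: 8^(8 + 1) + 2·8^2 + 8 + 4 = 134217868; next = 134217867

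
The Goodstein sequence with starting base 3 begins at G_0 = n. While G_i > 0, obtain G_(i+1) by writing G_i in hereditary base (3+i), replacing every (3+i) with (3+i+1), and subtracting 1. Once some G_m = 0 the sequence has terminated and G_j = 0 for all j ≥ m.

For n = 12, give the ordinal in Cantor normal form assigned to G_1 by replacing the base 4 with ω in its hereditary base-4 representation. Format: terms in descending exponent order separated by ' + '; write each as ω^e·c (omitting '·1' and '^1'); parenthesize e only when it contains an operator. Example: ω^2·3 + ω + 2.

ω^2 + 3

(0) 12|_3 = 3^2 + 3 ↦ 4^2 + 4|_4 = 20 ⇒ 19
(1) 19|_4 = 4^2 + 3 ↦ 5^2 + 3|_5 = 28 ⇒ 27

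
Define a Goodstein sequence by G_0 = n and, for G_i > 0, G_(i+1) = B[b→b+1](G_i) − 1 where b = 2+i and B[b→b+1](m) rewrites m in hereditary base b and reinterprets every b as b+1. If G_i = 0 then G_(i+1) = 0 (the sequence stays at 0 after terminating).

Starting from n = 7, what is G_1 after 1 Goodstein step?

30

G_0 = 7. HB_2(7) = 2^2 + 2 + 1. Bump = 31. G_1 = 30.
G_1 = 30. HB_3(30) = 3^3 + 3. Bump = 260. G_2 = 259.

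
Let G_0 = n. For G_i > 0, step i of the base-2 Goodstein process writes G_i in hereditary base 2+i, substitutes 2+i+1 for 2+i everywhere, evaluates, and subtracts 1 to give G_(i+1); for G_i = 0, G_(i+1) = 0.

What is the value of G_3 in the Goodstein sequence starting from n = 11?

15627

[0] 11 ≡ 2^(2 + 1) + 2 + 1 (base 2). Lift 3: 85. −1: 84.
[1] 84 ≡ 3^(3 + 1) + 3 (base 3). Lift 4: 1028. −1: 1027.
[2] 1027 ≡ 4^(4 + 1) + 3 (base 4). Lift 5: 15628. −1: 15627.
[3] 15627 ≡ 5^(5 + 1) + 2 (base 5). Lift 6: 279938. −1: 279937.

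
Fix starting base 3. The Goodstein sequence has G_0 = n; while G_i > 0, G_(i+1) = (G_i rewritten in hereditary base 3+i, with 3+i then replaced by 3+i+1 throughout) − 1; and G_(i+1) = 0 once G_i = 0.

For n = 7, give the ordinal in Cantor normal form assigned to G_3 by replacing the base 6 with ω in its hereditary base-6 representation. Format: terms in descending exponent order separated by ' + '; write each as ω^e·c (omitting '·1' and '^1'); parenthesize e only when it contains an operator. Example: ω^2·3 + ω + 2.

base 3: 7 = 2·3 + 1; at 4: 2·4 + 1 = 9; next = 8
base 4: 8 = 2·4; at 5: 2·5 = 10; next = 9
base 5: 9 = 5 + 4; at 6: 6 + 4 = 10; next = 9

ω + 3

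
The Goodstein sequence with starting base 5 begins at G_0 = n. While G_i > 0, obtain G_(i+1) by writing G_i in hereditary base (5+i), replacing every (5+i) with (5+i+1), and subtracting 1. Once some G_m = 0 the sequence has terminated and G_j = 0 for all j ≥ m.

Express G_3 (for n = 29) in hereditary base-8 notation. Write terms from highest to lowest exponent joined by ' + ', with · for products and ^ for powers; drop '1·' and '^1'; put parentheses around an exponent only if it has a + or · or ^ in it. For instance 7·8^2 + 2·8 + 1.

8^2 + 1

i=0: 29 = 5^2 + 4 (b=5); 5→6: 6^2 + 4 = 40; 40−1 = 39
i=1: 39 = 6^2 + 3 (b=6); 6→7: 7^2 + 3 = 52; 52−1 = 51
i=2: 51 = 7^2 + 2 (b=7); 7→8: 8^2 + 2 = 66; 66−1 = 65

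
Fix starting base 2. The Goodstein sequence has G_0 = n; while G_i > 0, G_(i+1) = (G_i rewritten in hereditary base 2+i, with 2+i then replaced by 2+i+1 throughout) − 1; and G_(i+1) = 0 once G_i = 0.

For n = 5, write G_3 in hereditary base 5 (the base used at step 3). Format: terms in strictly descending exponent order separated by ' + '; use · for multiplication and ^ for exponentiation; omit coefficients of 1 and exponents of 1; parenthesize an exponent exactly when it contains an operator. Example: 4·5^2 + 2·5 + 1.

3·5^3 + 3·5^2 + 3·5 + 2

G_0 = 5. HB_2(5) = 2^2 + 1. Bump = 28. G_1 = 27.
G_1 = 27. HB_3(27) = 3^3. Bump = 256. G_2 = 255.
G_2 = 255. HB_4(255) = 3·4^3 + 3·4^2 + 3·4 + 3. Bump = 468. G_3 = 467.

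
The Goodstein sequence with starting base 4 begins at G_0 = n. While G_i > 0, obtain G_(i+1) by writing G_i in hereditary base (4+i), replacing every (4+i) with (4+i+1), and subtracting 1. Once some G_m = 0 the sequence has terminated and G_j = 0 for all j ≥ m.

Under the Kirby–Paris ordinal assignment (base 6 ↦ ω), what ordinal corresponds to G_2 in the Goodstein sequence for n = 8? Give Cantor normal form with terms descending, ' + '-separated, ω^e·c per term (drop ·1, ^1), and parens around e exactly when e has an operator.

G_0 = 8. HB_4(8) = 2·4. Bump = 10. G_1 = 9.
G_1 = 9. HB_5(9) = 5 + 4. Bump = 10. G_2 = 9.
G_2 = 9. HB_6(9) = 6 + 3. Bump = 10. G_3 = 9.

ω + 3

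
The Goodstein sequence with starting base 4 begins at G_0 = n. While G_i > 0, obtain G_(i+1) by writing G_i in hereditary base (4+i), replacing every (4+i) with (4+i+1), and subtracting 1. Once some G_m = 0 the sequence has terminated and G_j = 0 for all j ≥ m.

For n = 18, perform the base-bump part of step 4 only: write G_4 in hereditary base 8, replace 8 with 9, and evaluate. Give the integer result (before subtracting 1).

G_0 = 18. HB_4(18) = 4^2 + 2. Bump = 27. G_1 = 26.
G_1 = 26. HB_5(26) = 5^2 + 1. Bump = 37. G_2 = 36.
G_2 = 36. HB_6(36) = 6^2. Bump = 49. G_3 = 48.
G_3 = 48. HB_7(48) = 6·7 + 6. Bump = 54. G_4 = 53.
G_4 = 53. HB_8(53) = 6·8 + 5. Bump = 59. G_5 = 58.

59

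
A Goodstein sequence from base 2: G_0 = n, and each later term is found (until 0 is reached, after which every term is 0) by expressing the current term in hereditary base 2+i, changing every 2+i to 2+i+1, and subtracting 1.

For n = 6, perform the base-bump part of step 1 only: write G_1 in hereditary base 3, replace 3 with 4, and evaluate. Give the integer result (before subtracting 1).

258

[0] 6 ≡ 2^2 + 2 (base 2). Lift 3: 30. −1: 29.
[1] 29 ≡ 3^3 + 2 (base 3). Lift 4: 258. −1: 257.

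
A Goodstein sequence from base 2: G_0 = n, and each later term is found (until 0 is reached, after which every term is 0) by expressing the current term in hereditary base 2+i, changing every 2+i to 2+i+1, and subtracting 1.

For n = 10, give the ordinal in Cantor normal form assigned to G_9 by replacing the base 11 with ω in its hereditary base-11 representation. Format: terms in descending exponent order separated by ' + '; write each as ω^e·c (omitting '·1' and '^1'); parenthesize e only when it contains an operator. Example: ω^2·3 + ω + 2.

i=0: 10 = 2^(2 + 1) + 2 (b=2); 2→3: 3^(3 + 1) + 3 = 84; 84−1 = 83
i=1: 83 = 3^(3 + 1) + 2 (b=3); 3→4: 4^(4 + 1) + 2 = 1026; 1026−1 = 1025
i=2: 1025 = 4^(4 + 1) + 1 (b=4); 4→5: 5^(5 + 1) + 1 = 15626; 15626−1 = 15625
i=3: 15625 = 5^(5 + 1) (b=5); 5→6: 6^(6 + 1) = 279936; 279936−1 = 279935
i=4: 279935 = 5·6^6 + 5·6^5 + 5·6^4 + 5·6^3 + 5·6^2 + 5·6 + 5 (b=6); 6→7: 5·7^7 + 5·7^5 + 5·7^4 + 5·7^3 + 5·7^2 + 5·7 + 5 = 4215755; 4215755−1 = 4215754
i=5: 4215754 = 5·7^7 + 5·7^5 + 5·7^4 + 5·7^3 + 5·7^2 + 5·7 + 4 (b=7); 7→8: 5·8^8 + 5·8^5 + 5·8^4 + 5·8^3 + 5·8^2 + 5·8 + 4 = 84073324; 84073324−1 = 84073323
i=6: 84073323 = 5·8^8 + 5·8^5 + 5·8^4 + 5·8^3 + 5·8^2 + 5·8 + 3 (b=8); 8→9: 5·9^9 + 5·9^5 + 5·9^4 + 5·9^3 + 5·9^2 + 5·9 + 3 = 1937434593; 1937434593−1 = 1937434592
i=7: 1937434592 = 5·9^9 + 5·9^5 + 5·9^4 + 5·9^3 + 5·9^2 + 5·9 + 2 (b=9); 9→10: 5·10^10 + 5·10^5 + 5·10^4 + 5·10^3 + 5·10^2 + 5·10 + 2 = 50000555552; 50000555552−1 = 50000555551
i=8: 50000555551 = 5·10^10 + 5·10^5 + 5·10^4 + 5·10^3 + 5·10^2 + 5·10 + 1 (b=10); 10→11: 5·11^11 + 5·11^5 + 5·11^4 + 5·11^3 + 5·11^2 + 5·11 + 1 = 1426559238831; 1426559238831−1 = 1426559238830

ω^ω·5 + ω^5·5 + ω^4·5 + ω^3·5 + ω^2·5 + ω·5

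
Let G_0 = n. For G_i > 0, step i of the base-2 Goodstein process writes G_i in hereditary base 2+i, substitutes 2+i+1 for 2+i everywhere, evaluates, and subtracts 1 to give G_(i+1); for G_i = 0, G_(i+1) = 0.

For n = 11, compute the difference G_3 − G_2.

14600

i=0: 11 = 2^(2 + 1) + 2 + 1 (b=2); 2→3: 3^(3 + 1) + 3 + 1 = 85; 85−1 = 84
i=1: 84 = 3^(3 + 1) + 3 (b=3); 3→4: 4^(4 + 1) + 4 = 1028; 1028−1 = 1027
i=2: 1027 = 4^(4 + 1) + 3 (b=4); 4→5: 5^(5 + 1) + 3 = 15628; 15628−1 = 15627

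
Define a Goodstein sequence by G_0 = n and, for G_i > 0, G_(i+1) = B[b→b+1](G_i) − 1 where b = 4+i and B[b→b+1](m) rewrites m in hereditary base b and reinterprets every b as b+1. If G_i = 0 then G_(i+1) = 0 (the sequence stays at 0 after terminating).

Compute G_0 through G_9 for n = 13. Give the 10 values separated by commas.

G_0=13  [base 4] 3·4 + 1  →[4↦5]→  3·5 + 1 = 16  −1 ⇒ G_1=15
G_1=15  [base 5] 3·5  →[5↦6]→  3·6 = 18  −1 ⇒ G_2=17
G_2=17  [base 6] 2·6 + 5  →[6↦7]→  2·7 + 5 = 19  −1 ⇒ G_3=18
G_3=18  [base 7] 2·7 + 4  →[7↦8]→  2·8 + 4 = 20  −1 ⇒ G_4=19
G_4=19  [base 8] 2·8 + 3  →[8↦9]→  2·9 + 3 = 21  −1 ⇒ G_5=20
G_5=20  [base 9] 2·9 + 2  →[9↦10]→  2·10 + 2 = 22  −1 ⇒ G_6=21
G_6=21  [base 10] 2·10 + 1  →[10↦11]→  2·11 + 1 = 23  −1 ⇒ G_7=22
G_7=22  [base 11] 2·11  →[11↦12]→  2·12 = 24  −1 ⇒ G_8=23
G_8=23  [base 12] 12 + 11  →[12↦13]→  13 + 11 = 24  −1 ⇒ G_9=23

13, 15, 17, 18, 19, 20, 21, 22, 23, 23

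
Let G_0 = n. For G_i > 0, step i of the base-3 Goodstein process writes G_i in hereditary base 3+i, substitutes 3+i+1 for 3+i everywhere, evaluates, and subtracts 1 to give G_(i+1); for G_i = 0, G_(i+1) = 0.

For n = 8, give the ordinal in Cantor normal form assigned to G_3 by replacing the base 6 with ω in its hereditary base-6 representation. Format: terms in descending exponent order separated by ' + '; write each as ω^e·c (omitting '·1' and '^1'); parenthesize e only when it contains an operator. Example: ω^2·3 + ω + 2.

ω + 5

G_0=8  [base 3] 2·3 + 2  →[3↦4]→  2·4 + 2 = 10  −1 ⇒ G_1=9
G_1=9  [base 4] 2·4 + 1  →[4↦5]→  2·5 + 1 = 11  −1 ⇒ G_2=10
G_2=10  [base 5] 2·5  →[5↦6]→  2·6 = 12  −1 ⇒ G_3=11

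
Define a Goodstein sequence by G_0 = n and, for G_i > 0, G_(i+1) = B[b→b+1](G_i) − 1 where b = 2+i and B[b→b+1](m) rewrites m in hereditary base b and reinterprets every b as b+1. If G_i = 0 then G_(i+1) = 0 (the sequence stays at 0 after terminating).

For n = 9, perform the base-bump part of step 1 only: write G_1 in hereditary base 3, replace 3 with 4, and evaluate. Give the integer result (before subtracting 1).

1024

base 2: 9 = 2^(2 + 1) + 1; at 3: 3^(3 + 1) + 1 = 82; next = 81
base 3: 81 = 3^(3 + 1); at 4: 4^(4 + 1) = 1024; next = 1023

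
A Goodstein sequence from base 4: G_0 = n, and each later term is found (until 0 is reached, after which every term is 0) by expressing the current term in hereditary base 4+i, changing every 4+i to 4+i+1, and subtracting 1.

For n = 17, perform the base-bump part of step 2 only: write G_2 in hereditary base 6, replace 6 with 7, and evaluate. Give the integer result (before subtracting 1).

40

step 0: 17 = 4^2 + 1; sub 5 for 4: 5^2 + 1; = 26; G_1 = 26−1 = 25
step 1: 25 = 5^2; sub 6 for 5: 6^2; = 36; G_2 = 36−1 = 35
step 2: 35 = 5·6 + 5; sub 7 for 6: 5·7 + 5; = 40; G_3 = 40−1 = 39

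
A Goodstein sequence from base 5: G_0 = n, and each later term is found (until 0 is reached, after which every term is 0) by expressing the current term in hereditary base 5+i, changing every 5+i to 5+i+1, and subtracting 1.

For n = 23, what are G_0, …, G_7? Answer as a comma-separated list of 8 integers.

23, 26, 29, 32, 35, 37, 39, 41

G_0=23  [base 5] 4·5 + 3  →[5↦6]→  4·6 + 3 = 27  −1 ⇒ G_1=26
G_1=26  [base 6] 4·6 + 2  →[6↦7]→  4·7 + 2 = 30  −1 ⇒ G_2=29
G_2=29  [base 7] 4·7 + 1  →[7↦8]→  4·8 + 1 = 33  −1 ⇒ G_3=32
G_3=32  [base 8] 4·8  →[8↦9]→  4·9 = 36  −1 ⇒ G_4=35
G_4=35  [base 9] 3·9 + 8  →[9↦10]→  3·10 + 8 = 38  −1 ⇒ G_5=37
G_5=37  [base 10] 3·10 + 7  →[10↦11]→  3·11 + 7 = 40  −1 ⇒ G_6=39
G_6=39  [base 11] 3·11 + 6  →[11↦12]→  3·12 + 6 = 42  −1 ⇒ G_7=41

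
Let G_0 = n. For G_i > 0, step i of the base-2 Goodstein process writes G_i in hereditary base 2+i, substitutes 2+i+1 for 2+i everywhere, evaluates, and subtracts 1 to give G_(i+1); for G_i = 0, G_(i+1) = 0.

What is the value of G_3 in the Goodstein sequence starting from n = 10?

[0] 10 ≡ 2^(2 + 1) + 2 (base 2). Lift 3: 84. −1: 83.
[1] 83 ≡ 3^(3 + 1) + 2 (base 3). Lift 4: 1026. −1: 1025.
[2] 1025 ≡ 4^(4 + 1) + 1 (base 4). Lift 5: 15626. −1: 15625.
[3] 15625 ≡ 5^(5 + 1) (base 5). Lift 6: 279936. −1: 279935.

15625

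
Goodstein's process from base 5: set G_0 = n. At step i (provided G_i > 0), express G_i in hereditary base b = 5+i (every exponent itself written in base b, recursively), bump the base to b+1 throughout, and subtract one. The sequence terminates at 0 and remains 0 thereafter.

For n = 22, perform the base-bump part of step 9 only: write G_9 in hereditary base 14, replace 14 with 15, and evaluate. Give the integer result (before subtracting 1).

(0) 22|_5 = 4·5 + 2 ↦ 4·6 + 2|_6 = 26 ⇒ 25
(1) 25|_6 = 4·6 + 1 ↦ 4·7 + 1|_7 = 29 ⇒ 28
(2) 28|_7 = 4·7 ↦ 4·8|_8 = 32 ⇒ 31
(3) 31|_8 = 3·8 + 7 ↦ 3·9 + 7|_9 = 34 ⇒ 33
(4) 33|_9 = 3·9 + 6 ↦ 3·10 + 6|_10 = 36 ⇒ 35
(5) 35|_10 = 3·10 + 5 ↦ 3·11 + 5|_11 = 38 ⇒ 37
(6) 37|_11 = 3·11 + 4 ↦ 3·12 + 4|_12 = 40 ⇒ 39
(7) 39|_12 = 3·12 + 3 ↦ 3·13 + 3|_13 = 42 ⇒ 41
(8) 41|_13 = 3·13 + 2 ↦ 3·14 + 2|_14 = 44 ⇒ 43

46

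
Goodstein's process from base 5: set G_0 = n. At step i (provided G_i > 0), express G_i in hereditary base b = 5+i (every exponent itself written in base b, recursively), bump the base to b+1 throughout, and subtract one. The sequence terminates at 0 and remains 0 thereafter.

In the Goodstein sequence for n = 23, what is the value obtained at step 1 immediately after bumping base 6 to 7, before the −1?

30

[0] 23 ≡ 4·5 + 3 (base 5). Lift 6: 27. −1: 26.
[1] 26 ≡ 4·6 + 2 (base 6). Lift 7: 30. −1: 29.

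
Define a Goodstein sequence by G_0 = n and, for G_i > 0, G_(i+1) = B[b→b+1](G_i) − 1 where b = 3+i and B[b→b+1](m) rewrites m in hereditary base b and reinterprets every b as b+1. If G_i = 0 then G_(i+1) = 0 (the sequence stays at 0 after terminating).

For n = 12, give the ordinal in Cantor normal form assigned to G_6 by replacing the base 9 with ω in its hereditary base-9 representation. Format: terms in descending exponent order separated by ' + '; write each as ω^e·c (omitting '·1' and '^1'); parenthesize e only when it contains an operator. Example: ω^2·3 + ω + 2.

G_0 = 12. HB_3(12) = 3^2 + 3. Bump = 20. G_1 = 19.
G_1 = 19. HB_4(19) = 4^2 + 3. Bump = 28. G_2 = 27.
G_2 = 27. HB_5(27) = 5^2 + 2. Bump = 38. G_3 = 37.
G_3 = 37. HB_6(37) = 6^2 + 1. Bump = 50. G_4 = 49.
G_4 = 49. HB_7(49) = 7^2. Bump = 64. G_5 = 63.
G_5 = 63. HB_8(63) = 7·8 + 7. Bump = 70. G_6 = 69.
G_6 = 69. HB_9(69) = 7·9 + 6. Bump = 76. G_7 = 75.

ω·7 + 6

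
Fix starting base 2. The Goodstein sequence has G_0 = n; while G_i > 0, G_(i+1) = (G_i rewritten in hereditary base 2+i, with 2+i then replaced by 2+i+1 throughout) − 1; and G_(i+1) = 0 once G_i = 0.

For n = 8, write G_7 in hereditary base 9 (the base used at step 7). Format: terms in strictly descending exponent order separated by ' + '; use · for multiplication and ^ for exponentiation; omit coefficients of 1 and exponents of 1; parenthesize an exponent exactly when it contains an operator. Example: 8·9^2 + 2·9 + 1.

2·9^9 + 2·9^2 + 9 + 2

i=0: 8 = 2^(2 + 1) (b=2); 2→3: 3^(3 + 1) = 81; 81−1 = 80
i=1: 80 = 2·3^3 + 2·3^2 + 2·3 + 2 (b=3); 3→4: 2·4^4 + 2·4^2 + 2·4 + 2 = 554; 554−1 = 553
i=2: 553 = 2·4^4 + 2·4^2 + 2·4 + 1 (b=4); 4→5: 2·5^5 + 2·5^2 + 2·5 + 1 = 6311; 6311−1 = 6310
i=3: 6310 = 2·5^5 + 2·5^2 + 2·5 (b=5); 5→6: 2·6^6 + 2·6^2 + 2·6 = 93396; 93396−1 = 93395
i=4: 93395 = 2·6^6 + 2·6^2 + 6 + 5 (b=6); 6→7: 2·7^7 + 2·7^2 + 7 + 5 = 1647196; 1647196−1 = 1647195
i=5: 1647195 = 2·7^7 + 2·7^2 + 7 + 4 (b=7); 7→8: 2·8^8 + 2·8^2 + 8 + 4 = 33554572; 33554572−1 = 33554571
i=6: 33554571 = 2·8^8 + 2·8^2 + 8 + 3 (b=8); 8→9: 2·9^9 + 2·9^2 + 9 + 3 = 774841152; 774841152−1 = 774841151
i=7: 774841151 = 2·9^9 + 2·9^2 + 9 + 2 (b=9); 9→10: 2·10^10 + 2·10^2 + 10 + 2 = 20000000212; 20000000212−1 = 20000000211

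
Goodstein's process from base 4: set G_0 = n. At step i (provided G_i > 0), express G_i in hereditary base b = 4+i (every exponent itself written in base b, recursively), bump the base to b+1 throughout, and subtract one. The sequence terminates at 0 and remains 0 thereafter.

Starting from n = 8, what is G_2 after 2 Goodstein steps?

9

i=0: 8 = 2·4 (b=4); 4→5: 2·5 = 10; 10−1 = 9
i=1: 9 = 5 + 4 (b=5); 5→6: 6 + 4 = 10; 10−1 = 9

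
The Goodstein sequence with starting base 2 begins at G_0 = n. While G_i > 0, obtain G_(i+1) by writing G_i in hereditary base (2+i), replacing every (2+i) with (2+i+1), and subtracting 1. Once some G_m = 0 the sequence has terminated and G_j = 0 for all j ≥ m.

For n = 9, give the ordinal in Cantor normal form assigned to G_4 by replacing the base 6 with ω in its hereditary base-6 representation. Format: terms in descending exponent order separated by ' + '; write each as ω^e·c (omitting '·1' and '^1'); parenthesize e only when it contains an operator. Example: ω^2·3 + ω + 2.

ω^ω·3 + ω^3·3 + ω^2·3 + ω·3 + 1

step 0: 9 = 2^(2 + 1) + 1; sub 3 for 2: 3^(3 + 1) + 1; = 82; G_1 = 82−1 = 81
step 1: 81 = 3^(3 + 1); sub 4 for 3: 4^(4 + 1); = 1024; G_2 = 1024−1 = 1023
step 2: 1023 = 3·4^4 + 3·4^3 + 3·4^2 + 3·4 + 3; sub 5 for 4: 3·5^5 + 3·5^3 + 3·5^2 + 3·5 + 3; = 9843; G_3 = 9843−1 = 9842
step 3: 9842 = 3·5^5 + 3·5^3 + 3·5^2 + 3·5 + 2; sub 6 for 5: 3·6^6 + 3·6^3 + 3·6^2 + 3·6 + 2; = 140744; G_4 = 140744−1 = 140743
step 4: 140743 = 3·6^6 + 3·6^3 + 3·6^2 + 3·6 + 1; sub 7 for 6: 3·7^7 + 3·7^3 + 3·7^2 + 3·7 + 1; = 2471827; G_5 = 2471827−1 = 2471826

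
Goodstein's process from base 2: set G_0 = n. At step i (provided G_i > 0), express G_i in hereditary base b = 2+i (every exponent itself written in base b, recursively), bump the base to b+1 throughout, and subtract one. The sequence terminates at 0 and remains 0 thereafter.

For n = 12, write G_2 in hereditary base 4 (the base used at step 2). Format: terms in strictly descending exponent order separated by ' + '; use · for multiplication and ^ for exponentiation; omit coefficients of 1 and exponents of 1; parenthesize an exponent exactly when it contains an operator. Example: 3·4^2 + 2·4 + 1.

4^(4 + 1) + 2·4^2 + 2·4 + 1

base 2: 12 = 2^(2 + 1) + 2^2; at 3: 3^(3 + 1) + 3^3 = 108; next = 107
base 3: 107 = 3^(3 + 1) + 2·3^2 + 2·3 + 2; at 4: 4^(4 + 1) + 2·4^2 + 2·4 + 2 = 1066; next = 1065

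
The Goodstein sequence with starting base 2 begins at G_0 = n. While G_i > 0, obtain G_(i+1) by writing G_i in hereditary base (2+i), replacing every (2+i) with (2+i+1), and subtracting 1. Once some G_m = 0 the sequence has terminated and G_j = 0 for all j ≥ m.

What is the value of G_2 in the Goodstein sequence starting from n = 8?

i=0: 8 = 2^(2 + 1) (b=2); 2→3: 3^(3 + 1) = 81; 81−1 = 80
i=1: 80 = 2·3^3 + 2·3^2 + 2·3 + 2 (b=3); 3→4: 2·4^4 + 2·4^2 + 2·4 + 2 = 554; 554−1 = 553

553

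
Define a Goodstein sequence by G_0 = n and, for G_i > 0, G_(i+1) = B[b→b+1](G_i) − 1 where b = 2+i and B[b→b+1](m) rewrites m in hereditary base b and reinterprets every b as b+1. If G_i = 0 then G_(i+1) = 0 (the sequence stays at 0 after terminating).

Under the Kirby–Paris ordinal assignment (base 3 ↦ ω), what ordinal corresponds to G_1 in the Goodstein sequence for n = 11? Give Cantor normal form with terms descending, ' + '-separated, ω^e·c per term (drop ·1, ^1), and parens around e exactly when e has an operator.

11 —HB2→ 2^(2 + 1) + 2 + 1 —bump→ 3^(3 + 1) + 3 + 1 = 85 —(−1)→ 84
84 —HB3→ 3^(3 + 1) + 3 —bump→ 4^(4 + 1) + 4 = 1028 —(−1)→ 1027

ω^(ω + 1) + ω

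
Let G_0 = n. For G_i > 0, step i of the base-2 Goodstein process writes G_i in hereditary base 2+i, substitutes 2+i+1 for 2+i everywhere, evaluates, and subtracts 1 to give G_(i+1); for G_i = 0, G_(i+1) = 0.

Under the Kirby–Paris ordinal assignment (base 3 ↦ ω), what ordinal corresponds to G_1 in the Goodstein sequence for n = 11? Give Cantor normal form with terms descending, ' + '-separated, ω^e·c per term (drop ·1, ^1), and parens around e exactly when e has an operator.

ω^(ω + 1) + ω

i=0: 11 = 2^(2 + 1) + 2 + 1 (b=2); 2→3: 3^(3 + 1) + 3 + 1 = 85; 85−1 = 84
i=1: 84 = 3^(3 + 1) + 3 (b=3); 3→4: 4^(4 + 1) + 4 = 1028; 1028−1 = 1027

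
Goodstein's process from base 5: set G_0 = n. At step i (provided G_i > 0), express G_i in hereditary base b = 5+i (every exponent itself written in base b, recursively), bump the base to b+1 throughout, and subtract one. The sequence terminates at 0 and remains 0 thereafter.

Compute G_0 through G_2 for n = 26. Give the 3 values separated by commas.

26, 36, 48

[0] 26 ≡ 5^2 + 1 (base 5). Lift 6: 37. −1: 36.
[1] 36 ≡ 6^2 (base 6). Lift 7: 49. −1: 48.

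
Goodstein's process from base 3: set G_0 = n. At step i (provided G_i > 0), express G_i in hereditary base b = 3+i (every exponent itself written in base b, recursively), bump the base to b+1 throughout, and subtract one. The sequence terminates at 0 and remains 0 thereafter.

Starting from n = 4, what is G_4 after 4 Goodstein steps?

2

(0) 4|_3 = 3 + 1 ↦ 4 + 1|_4 = 5 ⇒ 4
(1) 4|_4 = 4 ↦ 5|_5 = 5 ⇒ 4
(2) 4|_5 = 4 ↦ 4|_6 = 4 ⇒ 3
(3) 3|_6 = 3 ↦ 3|_7 = 3 ⇒ 2
(4) 2|_7 = 2 ↦ 2|_8 = 2 ⇒ 1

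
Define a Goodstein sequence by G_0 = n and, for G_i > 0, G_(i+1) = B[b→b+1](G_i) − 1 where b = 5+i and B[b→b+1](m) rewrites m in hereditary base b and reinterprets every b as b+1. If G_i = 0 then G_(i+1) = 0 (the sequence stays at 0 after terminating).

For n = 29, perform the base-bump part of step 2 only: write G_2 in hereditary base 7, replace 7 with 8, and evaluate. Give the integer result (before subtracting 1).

[0] 29 ≡ 5^2 + 4 (base 5). Lift 6: 40. −1: 39.
[1] 39 ≡ 6^2 + 3 (base 6). Lift 7: 52. −1: 51.

66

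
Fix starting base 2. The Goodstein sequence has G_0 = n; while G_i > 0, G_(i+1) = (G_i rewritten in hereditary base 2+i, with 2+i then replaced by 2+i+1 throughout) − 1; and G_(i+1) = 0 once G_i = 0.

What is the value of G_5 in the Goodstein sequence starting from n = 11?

5764801

i=0: 11 = 2^(2 + 1) + 2 + 1 (b=2); 2→3: 3^(3 + 1) + 3 + 1 = 85; 85−1 = 84
i=1: 84 = 3^(3 + 1) + 3 (b=3); 3→4: 4^(4 + 1) + 4 = 1028; 1028−1 = 1027
i=2: 1027 = 4^(4 + 1) + 3 (b=4); 4→5: 5^(5 + 1) + 3 = 15628; 15628−1 = 15627
i=3: 15627 = 5^(5 + 1) + 2 (b=5); 5→6: 6^(6 + 1) + 2 = 279938; 279938−1 = 279937
i=4: 279937 = 6^(6 + 1) + 1 (b=6); 6→7: 7^(7 + 1) + 1 = 5764802; 5764802−1 = 5764801
i=5: 5764801 = 7^(7 + 1) (b=7); 7→8: 8^(8 + 1) = 134217728; 134217728−1 = 134217727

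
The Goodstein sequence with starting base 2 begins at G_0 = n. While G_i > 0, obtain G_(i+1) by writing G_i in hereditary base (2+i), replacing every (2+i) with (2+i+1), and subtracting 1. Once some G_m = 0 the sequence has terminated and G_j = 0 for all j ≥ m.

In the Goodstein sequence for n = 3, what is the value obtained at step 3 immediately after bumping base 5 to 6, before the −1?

G_0 = 3. HB_2(3) = 2 + 1. Bump = 4. G_1 = 3.
G_1 = 3. HB_3(3) = 3. Bump = 4. G_2 = 3.
G_2 = 3. HB_4(3) = 3. Bump = 3. G_3 = 2.
G_3 = 2. HB_5(2) = 2. Bump = 2. G_4 = 1.

2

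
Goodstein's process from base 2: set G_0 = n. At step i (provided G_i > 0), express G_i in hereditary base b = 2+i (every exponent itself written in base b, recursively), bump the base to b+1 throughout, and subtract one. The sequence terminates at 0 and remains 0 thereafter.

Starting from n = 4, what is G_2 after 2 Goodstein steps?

41

G_0=4  [base 2] 2^2  →[2↦3]→  3^3 = 27  −1 ⇒ G_1=26
G_1=26  [base 3] 2·3^2 + 2·3 + 2  →[3↦4]→  2·4^2 + 2·4 + 2 = 42  −1 ⇒ G_2=41
G_2=41  [base 4] 2·4^2 + 2·4 + 1  →[4↦5]→  2·5^2 + 2·5 + 1 = 61  −1 ⇒ G_3=60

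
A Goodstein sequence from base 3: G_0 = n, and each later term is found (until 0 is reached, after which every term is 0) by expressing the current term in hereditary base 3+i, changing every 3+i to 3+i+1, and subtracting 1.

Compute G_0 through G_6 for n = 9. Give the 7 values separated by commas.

9, 15, 17, 19, 21, 23, 24

base 3: 9 = 3^2; at 4: 4^2 = 16; next = 15
base 4: 15 = 3·4 + 3; at 5: 3·5 + 3 = 18; next = 17
base 5: 17 = 3·5 + 2; at 6: 3·6 + 2 = 20; next = 19
base 6: 19 = 3·6 + 1; at 7: 3·7 + 1 = 22; next = 21
base 7: 21 = 3·7; at 8: 3·8 = 24; next = 23
base 8: 23 = 2·8 + 7; at 9: 2·9 + 7 = 25; next = 24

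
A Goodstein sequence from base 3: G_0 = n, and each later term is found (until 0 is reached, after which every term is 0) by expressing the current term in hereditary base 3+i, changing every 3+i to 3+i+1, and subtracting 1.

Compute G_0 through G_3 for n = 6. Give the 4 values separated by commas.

(0) 6|_3 = 2·3 ↦ 2·4|_4 = 8 ⇒ 7
(1) 7|_4 = 4 + 3 ↦ 5 + 3|_5 = 8 ⇒ 7
(2) 7|_5 = 5 + 2 ↦ 6 + 2|_6 = 8 ⇒ 7

6, 7, 7, 7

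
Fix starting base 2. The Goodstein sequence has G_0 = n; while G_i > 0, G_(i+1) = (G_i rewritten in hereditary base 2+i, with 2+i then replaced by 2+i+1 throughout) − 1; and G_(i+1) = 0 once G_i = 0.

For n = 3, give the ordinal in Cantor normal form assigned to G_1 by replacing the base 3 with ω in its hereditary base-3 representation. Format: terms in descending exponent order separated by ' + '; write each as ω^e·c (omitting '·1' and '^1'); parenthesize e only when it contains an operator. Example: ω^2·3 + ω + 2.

ω

G_0 = 3. HB_2(3) = 2 + 1. Bump = 4. G_1 = 3.
G_1 = 3. HB_3(3) = 3. Bump = 4. G_2 = 3.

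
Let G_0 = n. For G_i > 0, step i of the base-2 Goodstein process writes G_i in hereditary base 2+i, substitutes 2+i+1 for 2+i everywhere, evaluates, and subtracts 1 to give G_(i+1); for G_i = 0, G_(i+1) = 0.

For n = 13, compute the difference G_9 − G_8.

G_0=13  [base 2] 2^(2 + 1) + 2^2 + 1  →[2↦3]→  3^(3 + 1) + 3^3 + 1 = 109  −1 ⇒ G_1=108
G_1=108  [base 3] 3^(3 + 1) + 3^3  →[3↦4]→  4^(4 + 1) + 4^4 = 1280  −1 ⇒ G_2=1279
G_2=1279  [base 4] 4^(4 + 1) + 3·4^3 + 3·4^2 + 3·4 + 3  →[4↦5]→  5^(5 + 1) + 3·5^3 + 3·5^2 + 3·5 + 3 = 16093  −1 ⇒ G_3=16092
G_3=16092  [base 5] 5^(5 + 1) + 3·5^3 + 3·5^2 + 3·5 + 2  →[5↦6]→  6^(6 + 1) + 3·6^3 + 3·6^2 + 3·6 + 2 = 280712  −1 ⇒ G_4=280711
G_4=280711  [base 6] 6^(6 + 1) + 3·6^3 + 3·6^2 + 3·6 + 1  →[6↦7]→  7^(7 + 1) + 3·7^3 + 3·7^2 + 3·7 + 1 = 5765999  −1 ⇒ G_5=5765998
G_5=5765998  [base 7] 7^(7 + 1) + 3·7^3 + 3·7^2 + 3·7  →[7↦8]→  8^(8 + 1) + 3·8^3 + 3·8^2 + 3·8 = 134219480  −1 ⇒ G_6=134219479
G_6=134219479  [base 8] 8^(8 + 1) + 3·8^3 + 3·8^2 + 2·8 + 7  →[8↦9]→  9^(9 + 1) + 3·9^3 + 3·9^2 + 2·9 + 7 = 3486786856  −1 ⇒ G_7=3486786855
G_7=3486786855  [base 9] 9^(9 + 1) + 3·9^3 + 3·9^2 + 2·9 + 6  →[9↦10]→  10^(10 + 1) + 3·10^3 + 3·10^2 + 2·10 + 6 = 100000003326  −1 ⇒ G_8=100000003325
G_8=100000003325  [base 10] 10^(10 + 1) + 3·10^3 + 3·10^2 + 2·10 + 5  →[10↦11]→  11^(11 + 1) + 3·11^3 + 3·11^2 + 2·11 + 5 = 3138428381104  −1 ⇒ G_9=3138428381103

3038428377778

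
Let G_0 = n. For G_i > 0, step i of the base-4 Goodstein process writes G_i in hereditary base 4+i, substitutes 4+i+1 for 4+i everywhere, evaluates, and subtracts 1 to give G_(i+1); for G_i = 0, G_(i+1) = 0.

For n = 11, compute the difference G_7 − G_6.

base 4: 11 = 2·4 + 3; at 5: 2·5 + 3 = 13; next = 12
base 5: 12 = 2·5 + 2; at 6: 2·6 + 2 = 14; next = 13
base 6: 13 = 2·6 + 1; at 7: 2·7 + 1 = 15; next = 14
base 7: 14 = 2·7; at 8: 2·8 = 16; next = 15
base 8: 15 = 8 + 7; at 9: 9 + 7 = 16; next = 15
base 9: 15 = 9 + 6; at 10: 10 + 6 = 16; next = 15
base 10: 15 = 10 + 5; at 11: 11 + 5 = 16; next = 15

0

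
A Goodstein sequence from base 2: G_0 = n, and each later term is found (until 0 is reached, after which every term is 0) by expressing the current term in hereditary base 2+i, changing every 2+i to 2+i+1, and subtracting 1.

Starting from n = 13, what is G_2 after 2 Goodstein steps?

(0) 13|_2 = 2^(2 + 1) + 2^2 + 1 ↦ 3^(3 + 1) + 3^3 + 1|_3 = 109 ⇒ 108
(1) 108|_3 = 3^(3 + 1) + 3^3 ↦ 4^(4 + 1) + 4^4|_4 = 1280 ⇒ 1279

1279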